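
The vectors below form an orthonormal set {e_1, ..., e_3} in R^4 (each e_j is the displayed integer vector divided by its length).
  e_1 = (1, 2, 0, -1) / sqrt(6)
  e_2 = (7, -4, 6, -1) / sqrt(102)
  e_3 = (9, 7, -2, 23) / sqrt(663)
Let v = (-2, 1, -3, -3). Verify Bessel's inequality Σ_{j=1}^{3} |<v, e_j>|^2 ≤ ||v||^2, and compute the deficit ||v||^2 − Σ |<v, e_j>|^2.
Σ |<v, e_j>|^2 = 797/39; ||v||^2 = 23; deficit = 100/39

Write each e_j = u_j / sqrt(<u_j, u_j>) where u_j is the displayed integer vector. Then <v, e_j> = <v, u_j> / sqrt(<u_j, u_j>), so |<v, e_j>|^2 = <v, u_j>^2 / <u_j, u_j>.
Coefficients: <v, e_1> = 3/sqrt(6), <v, e_2> = -33/sqrt(102), <v, e_3> = -74/sqrt(663).
Square and sum: Σ |<v, e_j>|^2 = 797/39.
Compute ||v||^2 = v·v = 23.
Deficit = 23 − 797/39 = 100/39 ≥ 0, confirming Bessel's inequality. (The deficit equals ||v − Σ <v,e_j> e_j||^2, the squared distance from v to span{e_j}.)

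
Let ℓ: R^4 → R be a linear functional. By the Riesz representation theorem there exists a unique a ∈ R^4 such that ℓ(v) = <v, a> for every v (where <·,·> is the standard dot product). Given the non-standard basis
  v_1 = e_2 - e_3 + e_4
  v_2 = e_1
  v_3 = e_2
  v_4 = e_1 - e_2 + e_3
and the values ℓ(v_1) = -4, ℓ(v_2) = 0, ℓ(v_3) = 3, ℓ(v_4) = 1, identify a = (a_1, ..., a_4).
a = (0, 3, 4, -3)

Write a = (a_1, ..., a_4) in the standard basis. For each basis vector v_i, ℓ(v_i) = <v_i, a> is a linear equation in the a_j's. Collect the n equations into a matrix system V a = ℓ, where row i of V is v_i (expressed in the standard basis). Since V is invertible (lower-triangular with 1s on the diagonal, up to permutation), solve by back-substitution:
  V =
[[0, 1, -1, 1],
 [1, 0, 0, 0],
 [0, 1, 0, 0],
 [1, -1, 1, 0]]
  V a = (-4, 0, 3, 1)
Solving gives a = (0, 3, 4, -3).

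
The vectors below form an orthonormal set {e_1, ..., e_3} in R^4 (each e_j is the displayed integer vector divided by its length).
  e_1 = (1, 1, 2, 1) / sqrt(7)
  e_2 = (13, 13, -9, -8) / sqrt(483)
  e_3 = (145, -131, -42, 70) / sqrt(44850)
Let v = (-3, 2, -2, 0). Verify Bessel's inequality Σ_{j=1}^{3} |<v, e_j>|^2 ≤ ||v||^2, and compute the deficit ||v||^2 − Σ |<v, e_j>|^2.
Σ |<v, e_j>|^2 = 7801/650; ||v||^2 = 17; deficit = 3249/650

Write each e_j = u_j / sqrt(<u_j, u_j>) where u_j is the displayed integer vector. Then <v, e_j> = <v, u_j> / sqrt(<u_j, u_j>), so |<v, e_j>|^2 = <v, u_j>^2 / <u_j, u_j>.
Coefficients: <v, e_1> = -5/sqrt(7), <v, e_2> = 5/sqrt(483), <v, e_3> = -613/sqrt(44850).
Square and sum: Σ |<v, e_j>|^2 = 7801/650.
Compute ||v||^2 = v·v = 17.
Deficit = 17 − 7801/650 = 3249/650 ≥ 0, confirming Bessel's inequality. (The deficit equals ||v − Σ <v,e_j> e_j||^2, the squared distance from v to span{e_j}.)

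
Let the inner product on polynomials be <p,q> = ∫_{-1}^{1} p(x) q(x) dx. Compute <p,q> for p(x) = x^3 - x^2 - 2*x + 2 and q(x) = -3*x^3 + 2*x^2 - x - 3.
<p,q> = -198/35

Expand the product: p(x)·q(x) = -3*x^6 + 5*x^5 + 3*x^4 - 12*x^3 + 9*x^2 + 4*x - 6.
∫_{-1}^{1} of each monomial x^k gives [2/(k+1) if k even, 0 if k odd]. Integrating term-by-term (or equivalently evaluating the antiderivative F(x) = -3*x^7/7 + 5*x^6/6 + 3*x^5/5 - 3*x^4 + 3*x^3 + 2*x^2 - 6*x at the endpoints):
  F(1) − F(−1) = -629/210 − (559/210) = -198/35.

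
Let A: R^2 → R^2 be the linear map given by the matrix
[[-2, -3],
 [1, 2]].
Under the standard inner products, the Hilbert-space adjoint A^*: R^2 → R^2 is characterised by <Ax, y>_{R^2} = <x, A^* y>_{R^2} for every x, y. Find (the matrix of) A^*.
A^* = A^T =
[[-2, 1],
 [-3, 2]]

For real matrices with standard dot products, the defining identity <Ax, y> = <x, A^* y> gives (Ax)^T y = x^T (A^*) y, i.e. x^T A^T y = x^T (A^*) y. Since this holds for all x, y, we must have A^* = A^T. Therefore
A^* =
[[-2, 1],
 [-3, 2]].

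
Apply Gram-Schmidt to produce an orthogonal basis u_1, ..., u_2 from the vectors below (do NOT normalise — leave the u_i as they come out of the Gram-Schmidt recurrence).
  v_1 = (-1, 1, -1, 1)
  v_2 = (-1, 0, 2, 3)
Orthogonal basis:
  u_1 = (-1, 1, -1, 1)
  u_2 = (-1/2, -1/2, 5/2, 5/2)

Apply the Gram-Schmidt recurrence
  u_1 = v_1
  u_i = v_i − Σ_{j<i} ((v_i · u_j) / (u_j · u_j)) · u_j.

Step by step this gives:
  u_1 = (-1, 1, -1, 1)
  u_2 = (-1/2, -1/2, 5/2, 5/2)

Orthogonality check:
  u_2 · u_1 = 0 (should be 0)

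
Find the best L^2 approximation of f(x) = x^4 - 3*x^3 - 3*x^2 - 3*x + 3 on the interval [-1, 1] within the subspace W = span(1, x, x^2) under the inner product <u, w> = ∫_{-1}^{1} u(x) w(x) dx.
g(x) = -15*x^2/7 - 24*x/5 + 102/35

The best approximation g ∈ W is the orthogonal projection of f onto W. Writing g = a_0 + a_1 x + a_2 x^2, the coefficients solve the normal equations G · a = b where
  G_{ij} = <φ_i, φ_j> and b_i = <f, φ_i>, with φ_0 = 1, φ_1 = x, φ_2 = x^2.
G =
  [2, 0, 2/3]
  [0, 2/3, 0]
  [2/3, 0, 2/5],
b = (22/5, -16/5, 38/35).
Solving gives a_0 = 102/35, a_1 = -24/5, a_2 = -15/7, so
  g(x) = -15*x^2/7 - 24*x/5 + 102/35.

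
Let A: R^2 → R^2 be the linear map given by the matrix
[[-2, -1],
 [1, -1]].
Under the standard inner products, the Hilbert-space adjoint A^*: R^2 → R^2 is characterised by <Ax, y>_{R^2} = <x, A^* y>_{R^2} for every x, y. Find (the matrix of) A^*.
A^* = A^T =
[[-2, 1],
 [-1, -1]]

For real matrices with standard dot products, the defining identity <Ax, y> = <x, A^* y> gives (Ax)^T y = x^T (A^*) y, i.e. x^T A^T y = x^T (A^*) y. Since this holds for all x, y, we must have A^* = A^T. Therefore
A^* =
[[-2, 1],
 [-1, -1]].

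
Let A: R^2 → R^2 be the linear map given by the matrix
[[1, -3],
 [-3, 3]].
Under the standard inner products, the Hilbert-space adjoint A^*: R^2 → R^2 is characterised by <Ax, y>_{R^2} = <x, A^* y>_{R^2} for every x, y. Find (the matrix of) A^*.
A^* = A^T =
[[1, -3],
 [-3, 3]]

For real matrices with standard dot products, the defining identity <Ax, y> = <x, A^* y> gives (Ax)^T y = x^T (A^*) y, i.e. x^T A^T y = x^T (A^*) y. Since this holds for all x, y, we must have A^* = A^T. Therefore
A^* =
[[1, -3],
 [-3, 3]].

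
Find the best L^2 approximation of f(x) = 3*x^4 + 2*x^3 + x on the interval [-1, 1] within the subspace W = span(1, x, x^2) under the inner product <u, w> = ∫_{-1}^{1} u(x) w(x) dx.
g(x) = 18*x^2/7 + 11*x/5 - 9/35

The best approximation g ∈ W is the orthogonal projection of f onto W. Writing g = a_0 + a_1 x + a_2 x^2, the coefficients solve the normal equations G · a = b where
  G_{ij} = <φ_i, φ_j> and b_i = <f, φ_i>, with φ_0 = 1, φ_1 = x, φ_2 = x^2.
G =
  [2, 0, 2/3]
  [0, 2/3, 0]
  [2/3, 0, 2/5],
b = (6/5, 22/15, 6/7).
Solving gives a_0 = -9/35, a_1 = 11/5, a_2 = 18/7, so
  g(x) = 18*x^2/7 + 11*x/5 - 9/35.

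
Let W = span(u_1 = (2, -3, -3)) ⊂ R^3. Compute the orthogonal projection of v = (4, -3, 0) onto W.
proj_W(v) = (17/11, -51/22, -51/22)

Set up U = [u_1 | ... | u_1] ∈ R^(3×1). The projector onto W = col(U) is P = U (U^T U)^(-1) U^T.
Compute U^T U =
  [22],
and U^T v = (17).
Solve U^T U · c = U^T v for the coefficients: c = (17/22). The projection is proj_W(v) = U c.
Check: (v - proj_W(v)) · u_1 = 0  (should be 0).
Result: proj_W(v) = (17/11, -51/22, -51/22).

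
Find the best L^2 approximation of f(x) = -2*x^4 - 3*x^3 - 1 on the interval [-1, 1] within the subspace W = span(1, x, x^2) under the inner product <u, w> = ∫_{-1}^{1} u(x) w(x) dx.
g(x) = -12*x^2/7 - 9*x/5 - 29/35

The best approximation g ∈ W is the orthogonal projection of f onto W. Writing g = a_0 + a_1 x + a_2 x^2, the coefficients solve the normal equations G · a = b where
  G_{ij} = <φ_i, φ_j> and b_i = <f, φ_i>, with φ_0 = 1, φ_1 = x, φ_2 = x^2.
G =
  [2, 0, 2/3]
  [0, 2/3, 0]
  [2/3, 0, 2/5],
b = (-14/5, -6/5, -26/21).
Solving gives a_0 = -29/35, a_1 = -9/5, a_2 = -12/7, so
  g(x) = -12*x^2/7 - 9*x/5 - 29/35.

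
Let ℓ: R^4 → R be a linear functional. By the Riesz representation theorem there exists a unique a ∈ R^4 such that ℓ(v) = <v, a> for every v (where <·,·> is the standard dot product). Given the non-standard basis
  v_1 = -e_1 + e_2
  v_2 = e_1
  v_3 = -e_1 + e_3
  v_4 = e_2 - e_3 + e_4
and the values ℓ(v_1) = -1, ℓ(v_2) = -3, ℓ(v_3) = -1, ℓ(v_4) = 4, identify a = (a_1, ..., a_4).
a = (-3, -4, -4, 4)

Write a = (a_1, ..., a_4) in the standard basis. For each basis vector v_i, ℓ(v_i) = <v_i, a> is a linear equation in the a_j's. Collect the n equations into a matrix system V a = ℓ, where row i of V is v_i (expressed in the standard basis). Since V is invertible (lower-triangular with 1s on the diagonal, up to permutation), solve by back-substitution:
  V =
[[-1, 1, 0, 0],
 [1, 0, 0, 0],
 [-1, 0, 1, 0],
 [0, 1, -1, 1]]
  V a = (-1, -3, -1, 4)
Solving gives a = (-3, -4, -4, 4).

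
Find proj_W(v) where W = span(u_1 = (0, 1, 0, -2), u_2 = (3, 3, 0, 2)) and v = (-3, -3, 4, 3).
proj_W(v) = (-207/109, -417/109, 0, 282/109)

Set up U = [u_1 | ... | u_2] ∈ R^(4×2). The projector onto W = col(U) is P = U (U^T U)^(-1) U^T.
Compute U^T U =
  [5, -1]
  [-1, 22],
and U^T v = (-9, -12).
Solve U^T U · c = U^T v for the coefficients: c = (-210/109, -69/109). The projection is proj_W(v) = U c.
Check: (v - proj_W(v)) · u_1 = 0  (should be 0).
Check: (v - proj_W(v)) · u_2 = 0  (should be 0).
Result: proj_W(v) = (-207/109, -417/109, 0, 282/109).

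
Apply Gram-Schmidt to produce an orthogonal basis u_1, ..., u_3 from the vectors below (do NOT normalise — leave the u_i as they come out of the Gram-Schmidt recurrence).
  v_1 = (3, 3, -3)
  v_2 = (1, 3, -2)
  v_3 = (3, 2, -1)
Orthogonal basis:
  u_1 = (3, 3, -3)
  u_2 = (-1, 1, 0)
  u_3 = (1/2, 1/2, 1)

Apply the Gram-Schmidt recurrence
  u_1 = v_1
  u_i = v_i − Σ_{j<i} ((v_i · u_j) / (u_j · u_j)) · u_j.

Step by step this gives:
  u_1 = (3, 3, -3)
  u_2 = (-1, 1, 0)
  u_3 = (1/2, 1/2, 1)

Orthogonality check:
  u_2 · u_1 = 0 (should be 0)
  u_3 · u_1 = 0 (should be 0)
  u_3 · u_2 = 0 (should be 0)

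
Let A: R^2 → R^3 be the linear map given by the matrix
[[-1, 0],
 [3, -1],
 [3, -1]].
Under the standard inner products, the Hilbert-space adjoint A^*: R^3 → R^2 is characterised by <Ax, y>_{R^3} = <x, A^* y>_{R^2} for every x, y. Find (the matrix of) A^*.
A^* = A^T =
[[-1, 3, 3],
 [0, -1, -1]]

For real matrices with standard dot products, the defining identity <Ax, y> = <x, A^* y> gives (Ax)^T y = x^T (A^*) y, i.e. x^T A^T y = x^T (A^*) y. Since this holds for all x, y, we must have A^* = A^T. Therefore
A^* =
[[-1, 3, 3],
 [0, -1, -1]].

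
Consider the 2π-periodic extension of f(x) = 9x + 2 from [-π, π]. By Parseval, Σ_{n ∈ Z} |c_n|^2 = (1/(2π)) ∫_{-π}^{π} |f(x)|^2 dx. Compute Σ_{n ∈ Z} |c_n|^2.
Σ |c_n|^2 = 27π^2 + 4

Expand and integrate term by term over [-π, π]:
  ∫ (9x)^2 dx = 81·(2π^3/3); ∫ 2·9·(2)·x dx = 0 (odd integrand); ∫ 2^2 dx = 4·2π.
So (1/(2π)) ∫_{-π}^{π} (9x + 2)^2 dx = 81π^2/3 + 4 = 27π^2 + 4.
Parseval ⇒ Σ |c_n|^2 = 27π^2 + 4.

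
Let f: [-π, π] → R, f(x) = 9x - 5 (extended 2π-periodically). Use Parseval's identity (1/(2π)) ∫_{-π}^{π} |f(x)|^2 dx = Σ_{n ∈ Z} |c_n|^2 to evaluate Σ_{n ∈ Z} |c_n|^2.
Σ |c_n|^2 = 27π^2 + 25

Expand and integrate term by term over [-π, π]:
  ∫ (9x)^2 dx = 81·(2π^3/3); ∫ 2·9·(-5)·x dx = 0 (odd integrand); ∫ (-5)^2 dx = 25·2π.
So (1/(2π)) ∫_{-π}^{π} (9x - 5)^2 dx = 81π^2/3 + 25 = 27π^2 + 25.
Parseval ⇒ Σ |c_n|^2 = 27π^2 + 25.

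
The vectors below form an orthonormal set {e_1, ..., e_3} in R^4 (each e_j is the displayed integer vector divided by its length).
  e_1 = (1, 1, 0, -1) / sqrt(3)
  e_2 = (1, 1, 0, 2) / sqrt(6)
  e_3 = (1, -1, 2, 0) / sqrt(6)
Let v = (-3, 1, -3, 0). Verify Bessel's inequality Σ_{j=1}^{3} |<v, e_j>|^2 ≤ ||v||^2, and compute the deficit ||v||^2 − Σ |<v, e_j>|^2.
Σ |<v, e_j>|^2 = 56/3; ||v||^2 = 19; deficit = 1/3

Write each e_j = u_j / sqrt(<u_j, u_j>) where u_j is the displayed integer vector. Then <v, e_j> = <v, u_j> / sqrt(<u_j, u_j>), so |<v, e_j>|^2 = <v, u_j>^2 / <u_j, u_j>.
Coefficients: <v, e_1> = -2/sqrt(3), <v, e_2> = -2/sqrt(6), <v, e_3> = -10/sqrt(6).
Square and sum: Σ |<v, e_j>|^2 = 56/3.
Compute ||v||^2 = v·v = 19.
Deficit = 19 − 56/3 = 1/3 ≥ 0, confirming Bessel's inequality. (The deficit equals ||v − Σ <v,e_j> e_j||^2, the squared distance from v to span{e_j}.)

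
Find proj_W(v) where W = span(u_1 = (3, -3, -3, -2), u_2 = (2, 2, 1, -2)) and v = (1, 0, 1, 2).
proj_W(v) = (-69/134, 33/134, 21/67, 26/67)

Set up U = [u_1 | ... | u_2] ∈ R^(4×2). The projector onto W = col(U) is P = U (U^T U)^(-1) U^T.
Compute U^T U =
  [31, 1]
  [1, 13],
and U^T v = (-4, -1).
Solve U^T U · c = U^T v for the coefficients: c = (-17/134, -9/134). The projection is proj_W(v) = U c.
Check: (v - proj_W(v)) · u_1 = 0  (should be 0).
Check: (v - proj_W(v)) · u_2 = 0  (should be 0).
Result: proj_W(v) = (-69/134, 33/134, 21/67, 26/67).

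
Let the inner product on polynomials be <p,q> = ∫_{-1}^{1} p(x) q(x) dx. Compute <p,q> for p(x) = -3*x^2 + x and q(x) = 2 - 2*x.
<p,q> = -16/3

Expand the product: p(x)·q(x) = 6*x^3 - 8*x^2 + 2*x.
∫_{-1}^{1} of each monomial x^k gives [2/(k+1) if k even, 0 if k odd]. Integrating term-by-term (or equivalently evaluating the antiderivative F(x) = 3*x^4/2 - 8*x^3/3 + x^2 at the endpoints):
  F(1) − F(−1) = -1/6 − (31/6) = -16/3.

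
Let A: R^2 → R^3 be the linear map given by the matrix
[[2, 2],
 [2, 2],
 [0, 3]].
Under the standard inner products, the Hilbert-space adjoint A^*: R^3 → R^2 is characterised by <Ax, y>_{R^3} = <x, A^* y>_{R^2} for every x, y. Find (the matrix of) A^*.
A^* = A^T =
[[2, 2, 0],
 [2, 2, 3]]

For real matrices with standard dot products, the defining identity <Ax, y> = <x, A^* y> gives (Ax)^T y = x^T (A^*) y, i.e. x^T A^T y = x^T (A^*) y. Since this holds for all x, y, we must have A^* = A^T. Therefore
A^* =
[[2, 2, 0],
 [2, 2, 3]].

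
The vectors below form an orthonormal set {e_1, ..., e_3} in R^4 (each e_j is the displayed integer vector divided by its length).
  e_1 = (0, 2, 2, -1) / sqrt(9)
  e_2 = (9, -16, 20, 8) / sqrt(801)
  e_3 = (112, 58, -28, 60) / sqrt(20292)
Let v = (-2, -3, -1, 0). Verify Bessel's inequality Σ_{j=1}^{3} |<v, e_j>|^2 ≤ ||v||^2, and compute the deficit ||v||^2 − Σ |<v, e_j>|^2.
Σ |<v, e_j>|^2 = 797/57; ||v||^2 = 14; deficit = 1/57

Write each e_j = u_j / sqrt(<u_j, u_j>) where u_j is the displayed integer vector. Then <v, e_j> = <v, u_j> / sqrt(<u_j, u_j>), so |<v, e_j>|^2 = <v, u_j>^2 / <u_j, u_j>.
Coefficients: <v, e_1> = -8/sqrt(9), <v, e_2> = 10/sqrt(801), <v, e_3> = -370/sqrt(20292).
Square and sum: Σ |<v, e_j>|^2 = 797/57.
Compute ||v||^2 = v·v = 14.
Deficit = 14 − 797/57 = 1/57 ≥ 0, confirming Bessel's inequality. (The deficit equals ||v − Σ <v,e_j> e_j||^2, the squared distance from v to span{e_j}.)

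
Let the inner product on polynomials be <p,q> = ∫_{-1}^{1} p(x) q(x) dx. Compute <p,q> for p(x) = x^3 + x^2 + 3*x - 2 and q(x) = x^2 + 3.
<p,q> = -164/15

Expand the product: p(x)·q(x) = x^5 + x^4 + 6*x^3 + x^2 + 9*x - 6.
∫_{-1}^{1} of each monomial x^k gives [2/(k+1) if k even, 0 if k odd]. Integrating term-by-term (or equivalently evaluating the antiderivative F(x) = x^6/6 + x^5/5 + 3*x^4/2 + x^3/3 + 9*x^2/2 - 6*x at the endpoints):
  F(1) − F(−1) = 7/10 − (349/30) = -164/15.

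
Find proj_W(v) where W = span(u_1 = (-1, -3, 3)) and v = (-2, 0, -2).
proj_W(v) = (4/19, 12/19, -12/19)

Set up U = [u_1 | ... | u_1] ∈ R^(3×1). The projector onto W = col(U) is P = U (U^T U)^(-1) U^T.
Compute U^T U =
  [19],
and U^T v = (-4).
Solve U^T U · c = U^T v for the coefficients: c = (-4/19). The projection is proj_W(v) = U c.
Check: (v - proj_W(v)) · u_1 = 0  (should be 0).
Result: proj_W(v) = (4/19, 12/19, -12/19).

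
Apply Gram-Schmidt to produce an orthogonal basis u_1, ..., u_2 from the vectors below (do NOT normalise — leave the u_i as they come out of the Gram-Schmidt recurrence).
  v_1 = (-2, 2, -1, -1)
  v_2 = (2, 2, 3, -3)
Orthogonal basis:
  u_1 = (-2, 2, -1, -1)
  u_2 = (2, 2, 3, -3)

Apply the Gram-Schmidt recurrence
  u_1 = v_1
  u_i = v_i − Σ_{j<i} ((v_i · u_j) / (u_j · u_j)) · u_j.

Step by step this gives:
  u_1 = (-2, 2, -1, -1)
  u_2 = (2, 2, 3, -3)

Orthogonality check:
  u_2 · u_1 = 0 (should be 0)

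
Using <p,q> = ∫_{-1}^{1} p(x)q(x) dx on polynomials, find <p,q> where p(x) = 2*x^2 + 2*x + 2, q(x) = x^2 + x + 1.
<p,q> = 44/5

Expand the product: p(x)·q(x) = 2*x^4 + 4*x^3 + 6*x^2 + 4*x + 2.
∫_{-1}^{1} of each monomial x^k gives [2/(k+1) if k even, 0 if k odd]. Integrating term-by-term (or equivalently evaluating the antiderivative F(x) = 2*x^5/5 + x^4 + 2*x^3 + 2*x^2 + 2*x at the endpoints):
  F(1) − F(−1) = 37/5 − (-7/5) = 44/5.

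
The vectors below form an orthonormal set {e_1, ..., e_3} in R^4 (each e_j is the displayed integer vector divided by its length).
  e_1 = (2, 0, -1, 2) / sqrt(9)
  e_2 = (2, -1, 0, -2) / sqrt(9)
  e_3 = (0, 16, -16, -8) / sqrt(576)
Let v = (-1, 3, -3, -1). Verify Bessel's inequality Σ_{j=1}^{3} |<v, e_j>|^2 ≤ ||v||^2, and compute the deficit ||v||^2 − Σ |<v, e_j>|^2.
Σ |<v, e_j>|^2 = 179/9; ||v||^2 = 20; deficit = 1/9

Write each e_j = u_j / sqrt(<u_j, u_j>) where u_j is the displayed integer vector. Then <v, e_j> = <v, u_j> / sqrt(<u_j, u_j>), so |<v, e_j>|^2 = <v, u_j>^2 / <u_j, u_j>.
Coefficients: <v, e_1> = -1/sqrt(9), <v, e_2> = -3/sqrt(9), <v, e_3> = 104/sqrt(576).
Square and sum: Σ |<v, e_j>|^2 = 179/9.
Compute ||v||^2 = v·v = 20.
Deficit = 20 − 179/9 = 1/9 ≥ 0, confirming Bessel's inequality. (The deficit equals ||v − Σ <v,e_j> e_j||^2, the squared distance from v to span{e_j}.)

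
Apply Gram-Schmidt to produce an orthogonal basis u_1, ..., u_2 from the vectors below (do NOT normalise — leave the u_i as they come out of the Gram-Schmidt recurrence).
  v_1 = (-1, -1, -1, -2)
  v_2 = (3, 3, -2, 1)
Orthogonal basis:
  u_1 = (-1, -1, -1, -2)
  u_2 = (15/7, 15/7, -20/7, -5/7)

Apply the Gram-Schmidt recurrence
  u_1 = v_1
  u_i = v_i − Σ_{j<i} ((v_i · u_j) / (u_j · u_j)) · u_j.

Step by step this gives:
  u_1 = (-1, -1, -1, -2)
  u_2 = (15/7, 15/7, -20/7, -5/7)

Orthogonality check:
  u_2 · u_1 = 0 (should be 0)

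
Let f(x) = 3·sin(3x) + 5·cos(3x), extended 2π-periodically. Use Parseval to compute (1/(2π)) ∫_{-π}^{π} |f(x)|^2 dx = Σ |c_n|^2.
Σ |c_n|^2 = 17

Expand |f|^2 and use orthogonality of {sin(nx), cos(mx)} on [-π, π]:
  ∫_{-π}^{π} sin(nx)^2 dx = π, ∫ cos(mx)^2 dx = π, and cross terms integrate to 0.
So ∫_{-π}^{π} f(x)^2 dx = 3^2 · π + 5^2 · π = (9 + 25)π.
Divide by 2π: (9 + 25)/2 = 17.
By Parseval, this equals Σ |c_n|^2.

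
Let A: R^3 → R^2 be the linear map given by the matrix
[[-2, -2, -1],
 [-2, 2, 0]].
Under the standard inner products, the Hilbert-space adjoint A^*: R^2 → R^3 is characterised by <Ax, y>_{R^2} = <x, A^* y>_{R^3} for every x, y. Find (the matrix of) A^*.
A^* = A^T =
[[-2, -2],
 [-2, 2],
 [-1, 0]]

For real matrices with standard dot products, the defining identity <Ax, y> = <x, A^* y> gives (Ax)^T y = x^T (A^*) y, i.e. x^T A^T y = x^T (A^*) y. Since this holds for all x, y, we must have A^* = A^T. Therefore
A^* =
[[-2, -2],
 [-2, 2],
 [-1, 0]].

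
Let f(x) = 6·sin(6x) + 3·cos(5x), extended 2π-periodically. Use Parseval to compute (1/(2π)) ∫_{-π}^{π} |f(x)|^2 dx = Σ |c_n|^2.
Σ |c_n|^2 = 45/2

Expand |f|^2 and use orthogonality of {sin(nx), cos(mx)} on [-π, π]:
  ∫_{-π}^{π} sin(nx)^2 dx = π, ∫ cos(mx)^2 dx = π, and cross terms integrate to 0.
So ∫_{-π}^{π} f(x)^2 dx = 6^2 · π + 3^2 · π = (36 + 9)π.
Divide by 2π: (36 + 9)/2 = 45/2.
By Parseval, this equals Σ |c_n|^2.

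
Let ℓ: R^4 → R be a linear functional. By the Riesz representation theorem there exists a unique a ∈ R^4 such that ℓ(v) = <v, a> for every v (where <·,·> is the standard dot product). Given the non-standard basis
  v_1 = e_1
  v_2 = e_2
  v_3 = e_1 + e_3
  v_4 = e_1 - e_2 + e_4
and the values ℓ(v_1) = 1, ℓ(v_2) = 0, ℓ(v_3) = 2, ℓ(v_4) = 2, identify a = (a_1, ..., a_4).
a = (1, 0, 1, 1)

Write a = (a_1, ..., a_4) in the standard basis. For each basis vector v_i, ℓ(v_i) = <v_i, a> is a linear equation in the a_j's. Collect the n equations into a matrix system V a = ℓ, where row i of V is v_i (expressed in the standard basis). Since V is invertible (lower-triangular with 1s on the diagonal, up to permutation), solve by back-substitution:
  V =
[[1, 0, 0, 0],
 [0, 1, 0, 0],
 [1, 0, 1, 0],
 [1, -1, 0, 1]]
  V a = (1, 0, 2, 2)
Solving gives a = (1, 0, 1, 1).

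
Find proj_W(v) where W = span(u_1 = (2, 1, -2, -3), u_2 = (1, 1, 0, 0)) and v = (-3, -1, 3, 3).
proj_W(v) = (-70/27, -38/27, 64/27, 32/9)

Set up U = [u_1 | ... | u_2] ∈ R^(4×2). The projector onto W = col(U) is P = U (U^T U)^(-1) U^T.
Compute U^T U =
  [18, 3]
  [3, 2],
and U^T v = (-22, -4).
Solve U^T U · c = U^T v for the coefficients: c = (-32/27, -2/9). The projection is proj_W(v) = U c.
Check: (v - proj_W(v)) · u_1 = 0  (should be 0).
Check: (v - proj_W(v)) · u_2 = 0  (should be 0).
Result: proj_W(v) = (-70/27, -38/27, 64/27, 32/9).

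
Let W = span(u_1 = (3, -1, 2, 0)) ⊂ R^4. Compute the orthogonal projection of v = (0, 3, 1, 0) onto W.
proj_W(v) = (-3/14, 1/14, -1/7, 0)

Set up U = [u_1 | ... | u_1] ∈ R^(4×1). The projector onto W = col(U) is P = U (U^T U)^(-1) U^T.
Compute U^T U =
  [14],
and U^T v = (-1).
Solve U^T U · c = U^T v for the coefficients: c = (-1/14). The projection is proj_W(v) = U c.
Check: (v - proj_W(v)) · u_1 = 0  (should be 0).
Result: proj_W(v) = (-3/14, 1/14, -1/7, 0).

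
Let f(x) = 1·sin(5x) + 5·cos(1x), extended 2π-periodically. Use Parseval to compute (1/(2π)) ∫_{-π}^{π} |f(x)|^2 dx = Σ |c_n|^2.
Σ |c_n|^2 = 13

Expand |f|^2 and use orthogonality of {sin(nx), cos(mx)} on [-π, π]:
  ∫_{-π}^{π} sin(nx)^2 dx = π, ∫ cos(mx)^2 dx = π, and cross terms integrate to 0.
So ∫_{-π}^{π} f(x)^2 dx = 1^2 · π + 5^2 · π = (1 + 25)π.
Divide by 2π: (1 + 25)/2 = 13.
By Parseval, this equals Σ |c_n|^2.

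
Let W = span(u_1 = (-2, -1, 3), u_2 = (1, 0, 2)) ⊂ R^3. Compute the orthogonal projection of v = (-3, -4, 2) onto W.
proj_W(v) = (-101/27, -38/27, 64/27)

Set up U = [u_1 | ... | u_2] ∈ R^(3×2). The projector onto W = col(U) is P = U (U^T U)^(-1) U^T.
Compute U^T U =
  [14, 4]
  [4, 5],
and U^T v = (16, 1).
Solve U^T U · c = U^T v for the coefficients: c = (38/27, -25/27). The projection is proj_W(v) = U c.
Check: (v - proj_W(v)) · u_1 = 0  (should be 0).
Check: (v - proj_W(v)) · u_2 = 0  (should be 0).
Result: proj_W(v) = (-101/27, -38/27, 64/27).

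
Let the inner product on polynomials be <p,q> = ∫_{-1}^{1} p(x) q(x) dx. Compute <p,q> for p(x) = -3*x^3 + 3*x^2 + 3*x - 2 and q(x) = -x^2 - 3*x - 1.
<p,q> = -4/15

Expand the product: p(x)·q(x) = 3*x^5 + 6*x^4 - 9*x^3 - 10*x^2 + 3*x + 2.
∫_{-1}^{1} of each monomial x^k gives [2/(k+1) if k even, 0 if k odd]. Integrating term-by-term (or equivalently evaluating the antiderivative F(x) = x^6/2 + 6*x^5/5 - 9*x^4/4 - 10*x^3/3 + 3*x^2/2 + 2*x at the endpoints):
  F(1) − F(−1) = -23/60 − (-7/60) = -4/15.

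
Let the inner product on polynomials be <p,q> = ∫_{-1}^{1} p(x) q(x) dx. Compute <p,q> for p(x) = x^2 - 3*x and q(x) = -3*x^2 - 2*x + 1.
<p,q> = 52/15

Expand the product: p(x)·q(x) = -3*x^4 + 7*x^3 + 7*x^2 - 3*x.
∫_{-1}^{1} of each monomial x^k gives [2/(k+1) if k even, 0 if k odd]. Integrating term-by-term (or equivalently evaluating the antiderivative F(x) = -3*x^5/5 + 7*x^4/4 + 7*x^3/3 - 3*x^2/2 at the endpoints):
  F(1) − F(−1) = 119/60 − (-89/60) = 52/15.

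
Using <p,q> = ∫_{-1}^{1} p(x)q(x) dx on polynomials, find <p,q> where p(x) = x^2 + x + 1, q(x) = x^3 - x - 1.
<p,q> = -44/15

Expand the product: p(x)·q(x) = x^5 + x^4 - 2*x^2 - 2*x - 1.
∫_{-1}^{1} of each monomial x^k gives [2/(k+1) if k even, 0 if k odd]. Integrating term-by-term (or equivalently evaluating the antiderivative F(x) = x^6/6 + x^5/5 - 2*x^3/3 - x^2 - x at the endpoints):
  F(1) − F(−1) = -23/10 − (19/30) = -44/15.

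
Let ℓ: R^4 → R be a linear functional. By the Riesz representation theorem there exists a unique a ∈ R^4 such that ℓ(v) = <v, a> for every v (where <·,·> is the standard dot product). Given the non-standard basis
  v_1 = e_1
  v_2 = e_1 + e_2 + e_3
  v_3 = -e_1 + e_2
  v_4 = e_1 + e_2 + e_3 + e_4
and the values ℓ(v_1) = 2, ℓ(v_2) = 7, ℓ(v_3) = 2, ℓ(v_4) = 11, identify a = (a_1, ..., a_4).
a = (2, 4, 1, 4)

Write a = (a_1, ..., a_4) in the standard basis. For each basis vector v_i, ℓ(v_i) = <v_i, a> is a linear equation in the a_j's. Collect the n equations into a matrix system V a = ℓ, where row i of V is v_i (expressed in the standard basis). Since V is invertible (lower-triangular with 1s on the diagonal, up to permutation), solve by back-substitution:
  V =
[[1, 0, 0, 0],
 [1, 1, 1, 0],
 [-1, 1, 0, 0],
 [1, 1, 1, 1]]
  V a = (2, 7, 2, 11)
Solving gives a = (2, 4, 1, 4).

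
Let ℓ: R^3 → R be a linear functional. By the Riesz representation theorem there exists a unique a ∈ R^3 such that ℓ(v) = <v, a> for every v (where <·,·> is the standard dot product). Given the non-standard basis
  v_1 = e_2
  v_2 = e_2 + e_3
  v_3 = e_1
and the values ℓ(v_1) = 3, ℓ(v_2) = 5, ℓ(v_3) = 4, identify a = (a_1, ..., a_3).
a = (4, 3, 2)

Write a = (a_1, ..., a_3) in the standard basis. For each basis vector v_i, ℓ(v_i) = <v_i, a> is a linear equation in the a_j's. Collect the n equations into a matrix system V a = ℓ, where row i of V is v_i (expressed in the standard basis). Since V is invertible (lower-triangular with 1s on the diagonal, up to permutation), solve by back-substitution:
  V =
[[0, 1, 0],
 [0, 1, 1],
 [1, 0, 0]]
  V a = (3, 5, 4)
Solving gives a = (4, 3, 2).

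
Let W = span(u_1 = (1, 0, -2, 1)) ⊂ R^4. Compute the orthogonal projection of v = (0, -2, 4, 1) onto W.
proj_W(v) = (-7/6, 0, 7/3, -7/6)

Set up U = [u_1 | ... | u_1] ∈ R^(4×1). The projector onto W = col(U) is P = U (U^T U)^(-1) U^T.
Compute U^T U =
  [6],
and U^T v = (-7).
Solve U^T U · c = U^T v for the coefficients: c = (-7/6). The projection is proj_W(v) = U c.
Check: (v - proj_W(v)) · u_1 = 0  (should be 0).
Result: proj_W(v) = (-7/6, 0, 7/3, -7/6).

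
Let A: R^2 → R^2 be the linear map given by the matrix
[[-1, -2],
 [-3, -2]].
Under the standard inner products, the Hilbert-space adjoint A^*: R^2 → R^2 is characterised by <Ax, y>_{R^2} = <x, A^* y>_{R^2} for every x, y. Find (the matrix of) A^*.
A^* = A^T =
[[-1, -3],
 [-2, -2]]

For real matrices with standard dot products, the defining identity <Ax, y> = <x, A^* y> gives (Ax)^T y = x^T (A^*) y, i.e. x^T A^T y = x^T (A^*) y. Since this holds for all x, y, we must have A^* = A^T. Therefore
A^* =
[[-1, -3],
 [-2, -2]].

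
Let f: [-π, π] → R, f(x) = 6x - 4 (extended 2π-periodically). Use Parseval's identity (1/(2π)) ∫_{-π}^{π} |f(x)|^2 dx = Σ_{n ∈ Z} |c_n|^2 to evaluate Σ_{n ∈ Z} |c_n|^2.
Σ |c_n|^2 = 12π^2 + 16

Expand and integrate term by term over [-π, π]:
  ∫ (6x)^2 dx = 36·(2π^3/3); ∫ 2·6·(-4)·x dx = 0 (odd integrand); ∫ (-4)^2 dx = 16·2π.
So (1/(2π)) ∫_{-π}^{π} (6x - 4)^2 dx = 36π^2/3 + 16 = 12π^2 + 16.
Parseval ⇒ Σ |c_n|^2 = 12π^2 + 16.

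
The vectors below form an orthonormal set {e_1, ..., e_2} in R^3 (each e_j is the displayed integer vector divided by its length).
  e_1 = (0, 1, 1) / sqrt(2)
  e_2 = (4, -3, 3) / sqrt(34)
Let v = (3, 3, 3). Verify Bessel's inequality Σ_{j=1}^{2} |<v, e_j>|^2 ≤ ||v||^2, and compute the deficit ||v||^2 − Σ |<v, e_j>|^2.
Σ |<v, e_j>|^2 = 378/17; ||v||^2 = 27; deficit = 81/17

Write each e_j = u_j / sqrt(<u_j, u_j>) where u_j is the displayed integer vector. Then <v, e_j> = <v, u_j> / sqrt(<u_j, u_j>), so |<v, e_j>|^2 = <v, u_j>^2 / <u_j, u_j>.
Coefficients: <v, e_1> = 6/sqrt(2), <v, e_2> = 12/sqrt(34).
Square and sum: Σ |<v, e_j>|^2 = 378/17.
Compute ||v||^2 = v·v = 27.
Deficit = 27 − 378/17 = 81/17 ≥ 0, confirming Bessel's inequality. (The deficit equals ||v − Σ <v,e_j> e_j||^2, the squared distance from v to span{e_j}.)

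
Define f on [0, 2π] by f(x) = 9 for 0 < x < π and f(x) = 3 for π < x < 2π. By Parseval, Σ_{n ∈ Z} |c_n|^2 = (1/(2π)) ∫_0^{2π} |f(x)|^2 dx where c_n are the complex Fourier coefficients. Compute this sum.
Σ |c_n|^2 = 45

Parseval equates the L^2 energy of f (normalised by 1/(2π)) with the ℓ^2 sum of its Fourier coefficients: (1/(2π)) ∫_0^{2π} |f|^2 = Σ |c_n|^2.
Compute the left side: (1/(2π)) [∫_0^π 9^2 dx + ∫_π^{2π} 3^2 dx] = (1/(2π)) · (81π + 9π) = (81 + 9)/2 = 45.
So Σ_{n ∈ Z} |c_n|^2 = 45.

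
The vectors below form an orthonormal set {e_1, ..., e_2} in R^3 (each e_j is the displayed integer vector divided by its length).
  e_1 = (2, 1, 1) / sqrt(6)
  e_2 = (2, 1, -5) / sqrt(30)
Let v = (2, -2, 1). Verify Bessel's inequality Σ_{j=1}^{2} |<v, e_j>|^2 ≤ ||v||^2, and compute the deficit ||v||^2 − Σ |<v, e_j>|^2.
Σ |<v, e_j>|^2 = 9/5; ||v||^2 = 9; deficit = 36/5

Write each e_j = u_j / sqrt(<u_j, u_j>) where u_j is the displayed integer vector. Then <v, e_j> = <v, u_j> / sqrt(<u_j, u_j>), so |<v, e_j>|^2 = <v, u_j>^2 / <u_j, u_j>.
Coefficients: <v, e_1> = 3/sqrt(6), <v, e_2> = -3/sqrt(30).
Square and sum: Σ |<v, e_j>|^2 = 9/5.
Compute ||v||^2 = v·v = 9.
Deficit = 9 − 9/5 = 36/5 ≥ 0, confirming Bessel's inequality. (The deficit equals ||v − Σ <v,e_j> e_j||^2, the squared distance from v to span{e_j}.)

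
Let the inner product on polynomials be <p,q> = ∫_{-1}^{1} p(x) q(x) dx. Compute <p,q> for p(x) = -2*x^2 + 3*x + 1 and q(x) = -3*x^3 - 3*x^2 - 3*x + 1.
<p,q> = -128/15

Expand the product: p(x)·q(x) = 6*x^5 - 3*x^4 - 6*x^3 - 14*x^2 + 1.
∫_{-1}^{1} of each monomial x^k gives [2/(k+1) if k even, 0 if k odd]. Integrating term-by-term (or equivalently evaluating the antiderivative F(x) = x^6 - 3*x^5/5 - 3*x^4/2 - 14*x^3/3 + x at the endpoints):
  F(1) − F(−1) = -143/30 − (113/30) = -128/15.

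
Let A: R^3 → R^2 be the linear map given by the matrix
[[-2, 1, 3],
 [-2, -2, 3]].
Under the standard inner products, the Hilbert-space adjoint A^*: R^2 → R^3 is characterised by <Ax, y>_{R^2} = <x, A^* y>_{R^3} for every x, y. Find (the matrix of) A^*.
A^* = A^T =
[[-2, -2],
 [1, -2],
 [3, 3]]

For real matrices with standard dot products, the defining identity <Ax, y> = <x, A^* y> gives (Ax)^T y = x^T (A^*) y, i.e. x^T A^T y = x^T (A^*) y. Since this holds for all x, y, we must have A^* = A^T. Therefore
A^* =
[[-2, -2],
 [1, -2],
 [3, 3]].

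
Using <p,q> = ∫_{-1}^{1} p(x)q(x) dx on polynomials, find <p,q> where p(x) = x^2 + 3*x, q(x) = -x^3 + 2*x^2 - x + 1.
<p,q> = -26/15

Expand the product: p(x)·q(x) = -x^5 - x^4 + 5*x^3 - 2*x^2 + 3*x.
∫_{-1}^{1} of each monomial x^k gives [2/(k+1) if k even, 0 if k odd]. Integrating term-by-term (or equivalently evaluating the antiderivative F(x) = -x^6/6 - x^5/5 + 5*x^4/4 - 2*x^3/3 + 3*x^2/2 at the endpoints):
  F(1) − F(−1) = 103/60 − (69/20) = -26/15.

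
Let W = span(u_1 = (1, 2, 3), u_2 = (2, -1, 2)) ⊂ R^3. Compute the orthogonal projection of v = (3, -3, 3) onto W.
proj_W(v) = (52/15, -41/15, 8/3)

Set up U = [u_1 | ... | u_2] ∈ R^(3×2). The projector onto W = col(U) is P = U (U^T U)^(-1) U^T.
Compute U^T U =
  [14, 6]
  [6, 9],
and U^T v = (6, 15).
Solve U^T U · c = U^T v for the coefficients: c = (-2/5, 29/15). The projection is proj_W(v) = U c.
Check: (v - proj_W(v)) · u_1 = 0  (should be 0).
Check: (v - proj_W(v)) · u_2 = 0  (should be 0).
Result: proj_W(v) = (52/15, -41/15, 8/3).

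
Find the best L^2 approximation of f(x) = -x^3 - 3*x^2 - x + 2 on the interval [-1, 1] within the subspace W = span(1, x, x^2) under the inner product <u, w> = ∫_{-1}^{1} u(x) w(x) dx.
g(x) = -3*x^2 - 8*x/5 + 2

The best approximation g ∈ W is the orthogonal projection of f onto W. Writing g = a_0 + a_1 x + a_2 x^2, the coefficients solve the normal equations G · a = b where
  G_{ij} = <φ_i, φ_j> and b_i = <f, φ_i>, with φ_0 = 1, φ_1 = x, φ_2 = x^2.
G =
  [2, 0, 2/3]
  [0, 2/3, 0]
  [2/3, 0, 2/5],
b = (2, -16/15, 2/15).
Solving gives a_0 = 2, a_1 = -8/5, a_2 = -3, so
  g(x) = -3*x^2 - 8*x/5 + 2.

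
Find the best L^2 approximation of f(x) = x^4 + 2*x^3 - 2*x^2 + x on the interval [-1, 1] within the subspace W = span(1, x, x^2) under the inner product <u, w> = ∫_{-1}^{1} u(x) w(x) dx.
g(x) = -8*x^2/7 + 11*x/5 - 3/35

The best approximation g ∈ W is the orthogonal projection of f onto W. Writing g = a_0 + a_1 x + a_2 x^2, the coefficients solve the normal equations G · a = b where
  G_{ij} = <φ_i, φ_j> and b_i = <f, φ_i>, with φ_0 = 1, φ_1 = x, φ_2 = x^2.
G =
  [2, 0, 2/3]
  [0, 2/3, 0]
  [2/3, 0, 2/5],
b = (-14/15, 22/15, -18/35).
Solving gives a_0 = -3/35, a_1 = 11/5, a_2 = -8/7, so
  g(x) = -8*x^2/7 + 11*x/5 - 3/35.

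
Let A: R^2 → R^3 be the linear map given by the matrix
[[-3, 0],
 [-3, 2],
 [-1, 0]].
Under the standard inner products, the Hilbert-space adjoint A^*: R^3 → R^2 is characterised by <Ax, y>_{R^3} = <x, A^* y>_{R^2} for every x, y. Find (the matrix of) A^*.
A^* = A^T =
[[-3, -3, -1],
 [0, 2, 0]]

For real matrices with standard dot products, the defining identity <Ax, y> = <x, A^* y> gives (Ax)^T y = x^T (A^*) y, i.e. x^T A^T y = x^T (A^*) y. Since this holds for all x, y, we must have A^* = A^T. Therefore
A^* =
[[-3, -3, -1],
 [0, 2, 0]].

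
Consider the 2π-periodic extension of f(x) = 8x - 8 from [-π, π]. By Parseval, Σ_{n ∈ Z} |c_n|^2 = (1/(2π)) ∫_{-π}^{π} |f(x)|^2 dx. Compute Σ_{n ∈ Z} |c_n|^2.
Σ |c_n|^2 = 64π^2/3 + 64

Expand and integrate term by term over [-π, π]:
  ∫ (8x)^2 dx = 64·(2π^3/3); ∫ 2·8·(-8)·x dx = 0 (odd integrand); ∫ (-8)^2 dx = 64·2π.
So (1/(2π)) ∫_{-π}^{π} (8x - 8)^2 dx = 64π^2/3 + 64 = 64π^2/3 + 64.
Parseval ⇒ Σ |c_n|^2 = 64π^2/3 + 64.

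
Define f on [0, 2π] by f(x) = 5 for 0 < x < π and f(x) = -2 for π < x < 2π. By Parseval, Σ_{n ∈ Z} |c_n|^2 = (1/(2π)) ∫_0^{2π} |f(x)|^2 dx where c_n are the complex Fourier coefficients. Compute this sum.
Σ |c_n|^2 = 29/2

Parseval equates the L^2 energy of f (normalised by 1/(2π)) with the ℓ^2 sum of its Fourier coefficients: (1/(2π)) ∫_0^{2π} |f|^2 = Σ |c_n|^2.
Compute the left side: (1/(2π)) [∫_0^π 5^2 dx + ∫_π^{2π} (-2)^2 dx] = (1/(2π)) · (25π + 4π) = (25 + 4)/2 = 29/2.
So Σ_{n ∈ Z} |c_n|^2 = 29/2.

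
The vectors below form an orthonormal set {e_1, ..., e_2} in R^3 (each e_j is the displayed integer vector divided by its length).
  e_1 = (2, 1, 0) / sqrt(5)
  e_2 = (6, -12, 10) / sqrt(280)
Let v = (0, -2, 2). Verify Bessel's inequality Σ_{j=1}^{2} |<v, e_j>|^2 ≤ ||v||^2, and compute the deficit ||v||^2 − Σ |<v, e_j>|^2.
Σ |<v, e_j>|^2 = 54/7; ||v||^2 = 8; deficit = 2/7

Write each e_j = u_j / sqrt(<u_j, u_j>) where u_j is the displayed integer vector. Then <v, e_j> = <v, u_j> / sqrt(<u_j, u_j>), so |<v, e_j>|^2 = <v, u_j>^2 / <u_j, u_j>.
Coefficients: <v, e_1> = -2/sqrt(5), <v, e_2> = 44/sqrt(280).
Square and sum: Σ |<v, e_j>|^2 = 54/7.
Compute ||v||^2 = v·v = 8.
Deficit = 8 − 54/7 = 2/7 ≥ 0, confirming Bessel's inequality. (The deficit equals ||v − Σ <v,e_j> e_j||^2, the squared distance from v to span{e_j}.)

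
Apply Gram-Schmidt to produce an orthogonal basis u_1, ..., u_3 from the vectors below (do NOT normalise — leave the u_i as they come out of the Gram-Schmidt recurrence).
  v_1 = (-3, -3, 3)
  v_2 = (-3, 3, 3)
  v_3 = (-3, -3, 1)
Orthogonal basis:
  u_1 = (-3, -3, 3)
  u_2 = (-2, 4, 2)
  u_3 = (-1, 0, -1)

Apply the Gram-Schmidt recurrence
  u_1 = v_1
  u_i = v_i − Σ_{j<i} ((v_i · u_j) / (u_j · u_j)) · u_j.

Step by step this gives:
  u_1 = (-3, -3, 3)
  u_2 = (-2, 4, 2)
  u_3 = (-1, 0, -1)

Orthogonality check:
  u_2 · u_1 = 0 (should be 0)
  u_3 · u_1 = 0 (should be 0)
  u_3 · u_2 = 0 (should be 0)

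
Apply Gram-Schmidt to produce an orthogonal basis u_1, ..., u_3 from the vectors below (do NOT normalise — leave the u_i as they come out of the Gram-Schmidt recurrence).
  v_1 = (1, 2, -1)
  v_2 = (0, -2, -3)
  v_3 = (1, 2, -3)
Orthogonal basis:
  u_1 = (1, 2, -1)
  u_2 = (1/6, -5/3, -19/6)
  u_3 = (-32/77, 12/77, -8/77)

Apply the Gram-Schmidt recurrence
  u_1 = v_1
  u_i = v_i − Σ_{j<i} ((v_i · u_j) / (u_j · u_j)) · u_j.

Step by step this gives:
  u_1 = (1, 2, -1)
  u_2 = (1/6, -5/3, -19/6)
  u_3 = (-32/77, 12/77, -8/77)

Orthogonality check:
  u_2 · u_1 = 0 (should be 0)
  u_3 · u_1 = 0 (should be 0)
  u_3 · u_2 = 0 (should be 0)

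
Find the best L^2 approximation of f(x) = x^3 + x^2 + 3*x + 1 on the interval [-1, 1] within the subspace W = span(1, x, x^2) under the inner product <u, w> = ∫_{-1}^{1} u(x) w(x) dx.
g(x) = x^2 + 18*x/5 + 1

The best approximation g ∈ W is the orthogonal projection of f onto W. Writing g = a_0 + a_1 x + a_2 x^2, the coefficients solve the normal equations G · a = b where
  G_{ij} = <φ_i, φ_j> and b_i = <f, φ_i>, with φ_0 = 1, φ_1 = x, φ_2 = x^2.
G =
  [2, 0, 2/3]
  [0, 2/3, 0]
  [2/3, 0, 2/5],
b = (8/3, 12/5, 16/15).
Solving gives a_0 = 1, a_1 = 18/5, a_2 = 1, so
  g(x) = x^2 + 18*x/5 + 1.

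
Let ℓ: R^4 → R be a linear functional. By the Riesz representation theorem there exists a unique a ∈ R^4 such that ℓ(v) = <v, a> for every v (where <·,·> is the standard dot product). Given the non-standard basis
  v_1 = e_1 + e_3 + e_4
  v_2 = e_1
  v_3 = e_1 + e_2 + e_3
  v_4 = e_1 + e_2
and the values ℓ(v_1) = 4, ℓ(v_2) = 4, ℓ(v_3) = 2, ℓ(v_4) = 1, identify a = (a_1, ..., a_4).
a = (4, -3, 1, -1)

Write a = (a_1, ..., a_4) in the standard basis. For each basis vector v_i, ℓ(v_i) = <v_i, a> is a linear equation in the a_j's. Collect the n equations into a matrix system V a = ℓ, where row i of V is v_i (expressed in the standard basis). Since V is invertible (lower-triangular with 1s on the diagonal, up to permutation), solve by back-substitution:
  V =
[[1, 0, 1, 1],
 [1, 0, 0, 0],
 [1, 1, 1, 0],
 [1, 1, 0, 0]]
  V a = (4, 4, 2, 1)
Solving gives a = (4, -3, 1, -1).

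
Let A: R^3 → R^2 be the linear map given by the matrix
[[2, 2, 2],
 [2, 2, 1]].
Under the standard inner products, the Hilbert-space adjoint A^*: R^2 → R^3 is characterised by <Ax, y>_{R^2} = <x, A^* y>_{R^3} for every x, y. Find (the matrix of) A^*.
A^* = A^T =
[[2, 2],
 [2, 2],
 [2, 1]]

For real matrices with standard dot products, the defining identity <Ax, y> = <x, A^* y> gives (Ax)^T y = x^T (A^*) y, i.e. x^T A^T y = x^T (A^*) y. Since this holds for all x, y, we must have A^* = A^T. Therefore
A^* =
[[2, 2],
 [2, 2],
 [2, 1]].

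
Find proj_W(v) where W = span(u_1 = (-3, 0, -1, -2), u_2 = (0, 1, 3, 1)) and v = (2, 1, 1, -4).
proj_W(v) = (-11/43, 5/129, 4/129, -17/129)

Set up U = [u_1 | ... | u_2] ∈ R^(4×2). The projector onto W = col(U) is P = U (U^T U)^(-1) U^T.
Compute U^T U =
  [14, -5]
  [-5, 11],
and U^T v = (1, 0).
Solve U^T U · c = U^T v for the coefficients: c = (11/129, 5/129). The projection is proj_W(v) = U c.
Check: (v - proj_W(v)) · u_1 = 0  (should be 0).
Check: (v - proj_W(v)) · u_2 = 0  (should be 0).
Result: proj_W(v) = (-11/43, 5/129, 4/129, -17/129).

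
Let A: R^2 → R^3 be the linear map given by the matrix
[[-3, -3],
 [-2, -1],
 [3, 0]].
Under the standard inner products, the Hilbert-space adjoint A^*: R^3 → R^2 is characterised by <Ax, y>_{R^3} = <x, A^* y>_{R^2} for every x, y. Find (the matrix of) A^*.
A^* = A^T =
[[-3, -2, 3],
 [-3, -1, 0]]

For real matrices with standard dot products, the defining identity <Ax, y> = <x, A^* y> gives (Ax)^T y = x^T (A^*) y, i.e. x^T A^T y = x^T (A^*) y. Since this holds for all x, y, we must have A^* = A^T. Therefore
A^* =
[[-3, -2, 3],
 [-3, -1, 0]].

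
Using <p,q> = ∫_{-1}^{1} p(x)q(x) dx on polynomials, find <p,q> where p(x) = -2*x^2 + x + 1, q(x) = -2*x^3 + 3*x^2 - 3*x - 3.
<p,q> = -26/5

Expand the product: p(x)·q(x) = 4*x^5 - 8*x^4 + 7*x^3 + 6*x^2 - 6*x - 3.
∫_{-1}^{1} of each monomial x^k gives [2/(k+1) if k even, 0 if k odd]. Integrating term-by-term (or equivalently evaluating the antiderivative F(x) = 2*x^6/3 - 8*x^5/5 + 7*x^4/4 + 2*x^3 - 3*x^2 - 3*x at the endpoints):
  F(1) − F(−1) = -191/60 − (121/60) = -26/5.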